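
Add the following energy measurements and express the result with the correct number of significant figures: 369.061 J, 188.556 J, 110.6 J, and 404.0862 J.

1072.3 J

369.061 J + 188.556 J + 110.6 J + 404.0862 J = 1072.3032 J.
Addition/subtraction keeps the fewest decimal places: 369.061 → 3 decimal places, 188.556 → 3 decimal places, 110.6 → 1 decimal place, 404.0862 → 4 decimal places; limit is 1.
Rounded to 1 decimal place: 1072.3 J.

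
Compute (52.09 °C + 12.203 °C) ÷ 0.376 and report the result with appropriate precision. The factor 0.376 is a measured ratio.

52.09 °C + 12.203 °C = 64.293 °C; the sum is limited to 2 decimal places (4 s.f.).
Carrying full precision, 64.293 ÷ 0.376 = 170.992021277… °C; 0.376 has 3 s.f., so the result keeps min(4, 3) = 3 s.f.
Rounded to 3 significant figures: 171 °C.

171 °C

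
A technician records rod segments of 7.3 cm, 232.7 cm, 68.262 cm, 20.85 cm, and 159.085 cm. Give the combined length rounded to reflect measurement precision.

7.3 cm + 232.7 cm + 68.262 cm + 20.85 cm + 159.085 cm = 488.197 cm.
Addition/subtraction keeps the fewest decimal places: 7.3 → 1 decimal place, 232.7 → 1 decimal place, 68.262 → 3 decimal places, 20.85 → 2 decimal places, 159.085 → 3 decimal places; limit is 1.
Rounded to 1 decimal place: 488.2 cm.

488.2 cm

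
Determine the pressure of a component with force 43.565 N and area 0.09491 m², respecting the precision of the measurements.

pressure = 43.565 N ÷ 0.09491 m² = 459.01380255… Pa.
43.565 has 5 significant figures; 0.09491 has 4.
Division/multiplication keeps the fewest: 4 significant figures.
Rounded: 459.0 Pa.

459.0 Pa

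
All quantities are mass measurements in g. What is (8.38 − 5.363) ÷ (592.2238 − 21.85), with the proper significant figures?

0.00529

8.38 − 5.363 = 3.017, limited to 2 d.p. → 3 s.f.; 592.2238 − 21.85 = 570.3738, limited to 2 d.p. → 5 s.f.
Carrying full precision, 3.017 ÷ 570.3738 = 0.00528951364877…; keep min(3, 5) = 3 s.f.
Rounded to 3 significant figures: 0.00529.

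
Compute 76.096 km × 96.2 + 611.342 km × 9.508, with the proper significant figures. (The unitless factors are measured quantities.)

1.313 × 10^4 km

76.096 × 96.2 = 7320.4352 → 7.32 × 10^3 km (3 s.f., last digit at the 10^1 place).
611.342 × 9.508 = 5812.639736 → 5813 km (4 s.f., last digit at the 10^0 place).
Sum: 13133.074936 km; keep the coarser place, 10^1.
Result: 1.313 × 10^4 km.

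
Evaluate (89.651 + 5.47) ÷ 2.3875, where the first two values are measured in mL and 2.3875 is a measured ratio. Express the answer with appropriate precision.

39.84 mL

89.651 mL + 5.47 mL = 95.121 mL; the sum is limited to 2 decimal places (4 s.f.).
Carrying full precision, 95.121 ÷ 2.3875 = 39.8412565445… mL; 2.3875 has 5 s.f., so the result keeps min(4, 5) = 4 s.f.
Rounded to 4 significant figures: 39.84 mL.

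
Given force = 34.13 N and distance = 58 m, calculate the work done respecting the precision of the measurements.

2.0 × 10³ J

work done = 34.13 N × 58 m = 1979.54 J.
34.13 has 4 significant figures; 58 has 2.
Division/multiplication keeps the fewest: 2 significant figures.
Rounded: 2.0 × 10³ J.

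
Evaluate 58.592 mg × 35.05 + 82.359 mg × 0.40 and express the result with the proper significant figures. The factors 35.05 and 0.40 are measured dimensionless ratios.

2.087 × 10³ mg

58.592 × 35.05 = 2053.6496 → 2054 mg (4 s.f., last digit at the 10^0 place).
82.359 × 0.40 = 32.9436 → 33 mg (2 s.f., last digit at the 10^0 place).
Sum: 2086.5932 mg; keep the coarser place, 10^0.
Result: 2.087 × 10³ mg.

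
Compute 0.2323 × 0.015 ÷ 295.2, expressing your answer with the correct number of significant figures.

0.2323 × 0.015 ÷ 295.2 = 0.0000118038617886…
Multiplication/division keeps the fewest significant figures: 0.2323 → 4 s.f., 0.015 → 2 s.f., 295.2 → 4 s.f.; limit is 2.
Rounded to 2 significant figures: 1.2 × 10^-5.

1.2 × 10^-5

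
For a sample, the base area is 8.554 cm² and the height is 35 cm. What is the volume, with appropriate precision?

3.0 × 10² cm³

volume = 8.554 cm² × 35 cm = 299.39 cm³.
8.554 has 4 significant figures; 35 has 2.
Division/multiplication keeps the fewest: 2 significant figures.
Rounded: 3.0 × 10² cm³.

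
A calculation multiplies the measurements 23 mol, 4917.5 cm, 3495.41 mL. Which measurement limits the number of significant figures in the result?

23 mol

23 mol → 2 s.f.; 4917.5 cm → 5 s.f.; 3495.41 mL → 6 s.f.
The fewest is 2 significant figures, from 23 mol.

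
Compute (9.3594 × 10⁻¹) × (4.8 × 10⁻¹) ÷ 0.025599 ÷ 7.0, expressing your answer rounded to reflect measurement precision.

2.5

(9.3594 × 10⁻¹) × (4.8 × 10⁻¹) ÷ 0.025599 ÷ 7.0 = 2.50708007567…
Multiplication/division keeps the fewest significant figures: 9.3594 × 10⁻¹ → 5 s.f., 4.8 × 10⁻¹ → 2 s.f., 0.025599 → 5 s.f., 7.0 → 2 s.f.; limit is 2.
Rounded to 2 significant figures: 2.5.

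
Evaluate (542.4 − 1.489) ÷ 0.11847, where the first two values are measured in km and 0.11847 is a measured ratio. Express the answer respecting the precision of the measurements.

542.4 km − 1.489 km = 540.911 km; the difference is limited to 1 decimal place (4 s.f.).
Carrying full precision, 540.911 ÷ 0.11847 = 4565.8056892… km; 0.11847 has 5 s.f., so the result keeps min(4, 5) = 4 s.f.
Rounded to 4 significant figures: 4566 km.

4566 km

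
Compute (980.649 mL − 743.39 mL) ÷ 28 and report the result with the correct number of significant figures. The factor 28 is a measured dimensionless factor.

8.5 mL

980.649 mL − 743.39 mL = 237.259 mL; the difference is limited to 2 decimal places (5 s.f.).
Carrying full precision, 237.259 ÷ 28 = 8.47353571429… mL; 28 has 2 s.f., so the result keeps min(5, 2) = 2 s.f.
Rounded to 2 significant figures: 8.5 mL.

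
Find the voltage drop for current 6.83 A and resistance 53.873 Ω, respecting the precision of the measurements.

voltage drop = 6.83 A × 53.873 Ω = 367.95259 V.
6.83 has 3 significant figures; 53.873 has 5.
Division/multiplication keeps the fewest: 3 significant figures.
Rounded: 368 V.

368 V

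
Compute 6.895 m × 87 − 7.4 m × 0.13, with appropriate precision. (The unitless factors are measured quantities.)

6.0 × 10² m

6.895 × 87 = 599.865 → 6.0 × 10² m (2 s.f., last digit at the 10^1 place).
7.4 × 0.13 = 0.962 → 0.96 m (2 s.f., last digit at the 10^-2 place).
Difference: 598.903 m; keep the coarser place, 10^1.
Result: 6.0 × 10² m.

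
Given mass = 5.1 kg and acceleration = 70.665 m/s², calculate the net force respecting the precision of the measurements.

3.6 × 10² N

net force = 5.1 kg × 70.665 m/s² = 360.3915 N.
5.1 has 2 significant figures; 70.665 has 5.
Division/multiplication keeps the fewest: 2 significant figures.
Rounded: 3.6 × 10² N.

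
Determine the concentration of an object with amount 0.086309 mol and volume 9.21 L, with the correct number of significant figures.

0.00937 mol/L

concentration = 0.086309 mol ÷ 9.21 L = 0.00937122692725… mol/L.
0.086309 has 5 significant figures; 9.21 has 3.
Division/multiplication keeps the fewest: 3 significant figures.
Rounded: 0.00937 mol/L.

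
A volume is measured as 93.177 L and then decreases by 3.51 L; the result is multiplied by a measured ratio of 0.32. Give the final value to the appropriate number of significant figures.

93.177 L − 3.51 L = 89.667 L; the difference is limited to 2 decimal places (4 s.f.).
Carrying full precision, 89.667 × 0.32 = 28.69344 L; 0.32 has 2 s.f., so the result keeps min(4, 2) = 2 s.f.
Rounded to 2 significant figures: 29 L.

29 L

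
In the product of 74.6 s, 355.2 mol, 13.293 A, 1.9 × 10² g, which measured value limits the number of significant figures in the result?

1.9 × 10² g

74.6 s → 3 s.f.; 355.2 mol → 4 s.f.; 13.293 A → 5 s.f.; 1.9 × 10² g → 2 s.f.
The fewest is 2 significant figures, from 1.9 × 10² g.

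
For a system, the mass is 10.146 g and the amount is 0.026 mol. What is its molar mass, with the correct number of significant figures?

molar mass = 10.146 g ÷ 0.026 mol = 390.230769231… g/mol.
10.146 has 5 significant figures; 0.026 has 2.
Division/multiplication keeps the fewest: 2 significant figures.
Rounded: 3.9 × 10^2 g/mol.

3.9 × 10^2 g/mol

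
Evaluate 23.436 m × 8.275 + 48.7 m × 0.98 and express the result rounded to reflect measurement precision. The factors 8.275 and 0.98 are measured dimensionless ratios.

23.436 × 8.275 = 193.9329 → 193.9 m (4 s.f., last digit at the 10^-1 place).
48.7 × 0.98 = 47.726 → 48 m (2 s.f., last digit at the 10^0 place).
Sum: 241.6589 m; keep the coarser place, 10^0.
Result: 242 m.

242 m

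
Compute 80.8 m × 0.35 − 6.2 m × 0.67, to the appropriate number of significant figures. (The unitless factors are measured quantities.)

24 m

80.8 × 0.35 = 28.28 → 28 m (2 s.f., last digit at the 10^0 place).
6.2 × 0.67 = 4.154 → 4.2 m (2 s.f., last digit at the 10^-1 place).
Difference: 24.126 m; keep the coarser place, 10^0.
Result: 24 m.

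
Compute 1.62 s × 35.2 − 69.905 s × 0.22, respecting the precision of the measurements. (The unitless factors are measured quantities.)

1.62 × 35.2 = 57.024 → 57.0 s (3 s.f., last digit at the 10^-1 place).
69.905 × 0.22 = 15.3791 → 15 s (2 s.f., last digit at the 10^0 place).
Difference: 41.6449 s; keep the coarser place, 10^0.
Result: 42 s.

42 s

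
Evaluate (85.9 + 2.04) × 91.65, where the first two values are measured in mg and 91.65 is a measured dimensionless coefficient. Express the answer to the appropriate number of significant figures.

8.06 × 10³ mg

85.9 mg + 2.04 mg = 87.94 mg; the sum is limited to 1 decimal place (3 s.f.).
Carrying full precision, 87.94 × 91.65 = 8059.701 mg; 91.65 has 4 s.f., so the result keeps min(3, 4) = 3 s.f.
Rounded to 3 significant figures: 8.06 × 10³ mg.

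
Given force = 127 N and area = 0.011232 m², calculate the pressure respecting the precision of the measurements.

pressure = 127 N ÷ 0.011232 m² = 11306.980057… Pa.
127 has 3 significant figures; 0.011232 has 5.
Division/multiplication keeps the fewest: 3 significant figures.
Rounded: 1.13 × 10⁴ Pa.

1.13 × 10⁴ Pa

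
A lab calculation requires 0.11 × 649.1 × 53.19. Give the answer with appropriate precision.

3.8 × 10^3

0.11 × 649.1 × 53.19 = 3797.81919
Multiplication/division keeps the fewest significant figures: 0.11 → 2 s.f., 649.1 → 4 s.f., 53.19 → 4 s.f.; limit is 2.
Rounded to 2 significant figures: 3.8 × 10^3.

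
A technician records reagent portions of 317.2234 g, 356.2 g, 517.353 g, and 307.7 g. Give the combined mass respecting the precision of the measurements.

317.2234 g + 356.2 g + 517.353 g + 307.7 g = 1498.4764 g.
Addition/subtraction keeps the fewest decimal places: 317.2234 → 4 decimal places, 356.2 → 1 decimal place, 517.353 → 3 decimal places, 307.7 → 1 decimal place; limit is 1.
Rounded to 1 decimal place: 1498.5 g.

1498.5 g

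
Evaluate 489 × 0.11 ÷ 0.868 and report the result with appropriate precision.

489 × 0.11 ÷ 0.868 = 61.9700460829…
Multiplication/division keeps the fewest significant figures: 489 → 3 s.f., 0.11 → 2 s.f., 0.868 → 3 s.f.; limit is 2.
Rounded to 2 significant figures: 62.

62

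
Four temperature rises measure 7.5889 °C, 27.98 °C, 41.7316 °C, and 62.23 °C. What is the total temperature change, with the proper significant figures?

7.5889 °C + 27.98 °C + 41.7316 °C + 62.23 °C = 139.5305 °C.
Addition/subtraction keeps the fewest decimal places: 7.5889 → 4 decimal places, 27.98 → 2 decimal places, 41.7316 → 4 decimal places, 62.23 → 2 decimal places; limit is 2.
Rounded to 2 decimal places: 139.53 °C.

139.53 °C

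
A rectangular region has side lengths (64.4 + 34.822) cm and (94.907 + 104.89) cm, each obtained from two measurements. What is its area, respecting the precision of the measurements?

64.4 + 34.822 = 99.222, limited to 1 d.p. → 3 s.f.; 94.907 + 104.89 = 199.797, limited to 2 d.p. → 5 s.f.
Carrying full precision, 99.222 × 199.797 = 19824.257934; keep min(3, 5) = 3 s.f.
Rounded to 3 significant figures: 1.98 × 10^4 cm².

1.98 × 10^4 cm²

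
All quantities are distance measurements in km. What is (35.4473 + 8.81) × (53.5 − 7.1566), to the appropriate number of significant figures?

2.05 × 10³ km²

35.4473 + 8.81 = 44.2573, limited to 2 d.p. → 4 s.f.; 53.5 − 7.1566 = 46.3434, limited to 1 d.p. → 3 s.f.
Carrying full precision, 44.2573 × 46.3434 = 2051.03375682; keep min(4, 3) = 3 s.f.
Rounded to 3 significant figures: 2.05 × 10³ km².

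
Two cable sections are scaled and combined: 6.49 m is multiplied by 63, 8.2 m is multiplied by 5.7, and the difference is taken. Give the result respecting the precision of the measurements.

6.49 × 63 = 408.87 → 4.1 × 10^2 m (2 s.f., last digit at the 10^1 place).
8.2 × 5.7 = 46.74 → 47 m (2 s.f., last digit at the 10^0 place).
Difference: 362.13 m; keep the coarser place, 10^1.
Result: 3.6 × 10^2 m.

3.6 × 10^2 m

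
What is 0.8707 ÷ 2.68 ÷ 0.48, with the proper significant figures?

0.8707 ÷ 2.68 ÷ 0.48 = 0.676850124378…
Multiplication/division keeps the fewest significant figures: 0.8707 → 4 s.f., 2.68 → 3 s.f., 0.48 → 2 s.f.; limit is 2.
Rounded to 2 significant figures: 0.68.

0.68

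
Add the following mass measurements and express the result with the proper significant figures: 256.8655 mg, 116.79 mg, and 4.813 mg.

3.7847 × 10^2 mg

256.8655 mg + 116.79 mg + 4.813 mg = 378.4685 mg.
Addition/subtraction keeps the fewest decimal places: 256.8655 → 4 decimal places, 116.79 → 2 decimal places, 4.813 → 3 decimal places; limit is 2.
Rounded to 2 decimal places: 3.7847 × 10^2 mg.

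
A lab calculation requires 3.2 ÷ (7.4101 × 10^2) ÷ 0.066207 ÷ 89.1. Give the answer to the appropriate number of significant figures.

7.3 × 10^-4

3.2 ÷ (7.4101 × 10^2) ÷ 0.066207 ÷ 89.1 = 0.000732055985719…
Multiplication/division keeps the fewest significant figures: 3.2 → 2 s.f., 7.4101 × 10^2 → 5 s.f., 0.066207 → 5 s.f., 89.1 → 3 s.f.; limit is 2.
Rounded to 2 significant figures: 7.3 × 10^-4.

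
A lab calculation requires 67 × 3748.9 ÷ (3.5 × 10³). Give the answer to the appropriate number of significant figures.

72

67 × 3748.9 ÷ (3.5 × 10³) = 71.7646571429…
Multiplication/division keeps the fewest significant figures: 67 → 2 s.f., 3748.9 → 5 s.f., 3.5 × 10³ → 2 s.f.; limit is 2.
Rounded to 2 significant figures: 72.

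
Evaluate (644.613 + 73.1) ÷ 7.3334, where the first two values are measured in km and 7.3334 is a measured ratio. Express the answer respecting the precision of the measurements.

644.613 km + 73.1 km = 717.713 km; the sum is limited to 1 decimal place (4 s.f.).
Carrying full precision, 717.713 ÷ 7.3334 = 97.8690648267… km; 7.3334 has 5 s.f., so the result keeps min(4, 5) = 4 s.f.
Rounded to 4 significant figures: 97.87 km.

97.87 km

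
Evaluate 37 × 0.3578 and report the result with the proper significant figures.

13

37 × 0.3578 = 13.2386
Multiplication/division keeps the fewest significant figures: 37 → 2 s.f., 0.3578 → 4 s.f.; limit is 2.
Rounded to 2 significant figures: 13.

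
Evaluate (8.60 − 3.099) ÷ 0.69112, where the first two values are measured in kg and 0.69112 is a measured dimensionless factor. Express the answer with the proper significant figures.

8.60 kg − 3.099 kg = 5.501 kg; the difference is limited to 2 decimal places (3 s.f.).
Carrying full precision, 5.501 ÷ 0.69112 = 7.9595439287… kg; 0.69112 has 5 s.f., so the result keeps min(3, 5) = 3 s.f.
Rounded to 3 significant figures: 7.96 kg.

7.96 kg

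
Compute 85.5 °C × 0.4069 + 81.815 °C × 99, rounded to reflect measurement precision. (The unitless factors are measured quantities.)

8.1 × 10^3 °C

85.5 × 0.4069 = 34.78995 → 34.8 °C (3 s.f., last digit at the 10^-1 place).
81.815 × 99 = 8099.685 → 8.1 × 10^3 °C (2 s.f., last digit at the 10^2 place).
Sum: 8134.47495 °C; keep the coarser place, 10^2.
Result: 8.1 × 10^3 °C.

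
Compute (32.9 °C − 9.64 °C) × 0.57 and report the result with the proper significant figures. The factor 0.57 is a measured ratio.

32.9 °C − 9.64 °C = 23.26 °C; the difference is limited to 1 decimal place (3 s.f.).
Carrying full precision, 23.26 × 0.57 = 13.2582 °C; 0.57 has 2 s.f., so the result keeps min(3, 2) = 2 s.f.
Rounded to 2 significant figures: 13 °C.

13 °C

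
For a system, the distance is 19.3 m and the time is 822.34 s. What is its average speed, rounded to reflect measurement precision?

average speed = 19.3 m ÷ 822.34 s = 0.0234696111098… m/s.
19.3 has 3 significant figures; 822.34 has 5.
Division/multiplication keeps the fewest: 3 significant figures.
Rounded: 0.0235 m/s.

0.0235 m/s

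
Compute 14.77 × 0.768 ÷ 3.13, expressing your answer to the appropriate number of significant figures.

3.62

14.77 × 0.768 ÷ 3.13 = 3.62407667732…
Multiplication/division keeps the fewest significant figures: 14.77 → 4 s.f., 0.768 → 3 s.f., 3.13 → 3 s.f.; limit is 3.
Rounded to 3 significant figures: 3.62.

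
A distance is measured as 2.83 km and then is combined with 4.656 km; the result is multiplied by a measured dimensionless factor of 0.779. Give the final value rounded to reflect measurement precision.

5.83 km

2.83 km + 4.656 km = 7.486 km; the sum is limited to 2 decimal places (3 s.f.).
Carrying full precision, 7.486 × 0.779 = 5.831594 km; 0.779 has 3 s.f., so the result keeps min(3, 3) = 3 s.f.
Rounded to 3 significant figures: 5.83 km.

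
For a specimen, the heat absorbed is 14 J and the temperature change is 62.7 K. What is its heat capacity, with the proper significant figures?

heat capacity = 14 J ÷ 62.7 K = 0.223285486443… J/K.
14 has 2 significant figures; 62.7 has 3.
Division/multiplication keeps the fewest: 2 significant figures.
Rounded: 0.22 J/K.

0.22 J/K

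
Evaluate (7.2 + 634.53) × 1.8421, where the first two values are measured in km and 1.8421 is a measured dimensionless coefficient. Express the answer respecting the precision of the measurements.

7.2 km + 634.53 km = 641.73 km; the sum is limited to 1 decimal place (4 s.f.).
Carrying full precision, 641.73 × 1.8421 = 1182.130833 km; 1.8421 has 5 s.f., so the result keeps min(4, 5) = 4 s.f.
Rounded to 4 significant figures: 1182 km.

1182 km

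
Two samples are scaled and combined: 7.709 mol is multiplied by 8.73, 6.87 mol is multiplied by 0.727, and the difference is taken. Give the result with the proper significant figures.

62.3 mol

7.709 × 8.73 = 67.29957 → 67.3 mol (3 s.f., last digit at the 10^-1 place).
6.87 × 0.727 = 4.99449 → 4.99 mol (3 s.f., last digit at the 10^-2 place).
Difference: 62.30508 mol; keep the coarser place, 10^-1.
Result: 62.3 mol.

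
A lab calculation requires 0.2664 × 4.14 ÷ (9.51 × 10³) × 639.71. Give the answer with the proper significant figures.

0.2664 × 4.14 ÷ (9.51 × 10³) × 639.71 = 0.074188601489…
Multiplication/division keeps the fewest significant figures: 0.2664 → 4 s.f., 4.14 → 3 s.f., 9.51 × 10³ → 3 s.f., 639.71 → 5 s.f.; limit is 3.
Rounded to 3 significant figures: 0.0742.

0.0742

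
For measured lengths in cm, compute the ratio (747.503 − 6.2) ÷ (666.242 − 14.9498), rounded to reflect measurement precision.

1.138

747.503 − 6.2 = 741.303, limited to 1 d.p. → 4 s.f.; 666.242 − 14.9498 = 651.2922, limited to 3 d.p. → 6 s.f.
Carrying full precision, 741.303 ÷ 651.2922 = 1.13820340548…; keep min(4, 6) = 4 s.f.
Rounded to 4 significant figures: 1.138.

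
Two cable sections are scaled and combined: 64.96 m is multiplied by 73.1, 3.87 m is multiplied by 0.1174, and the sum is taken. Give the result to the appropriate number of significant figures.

64.96 × 73.1 = 4748.576 → 4.75 × 10^3 m (3 s.f., last digit at the 10^1 place).
3.87 × 0.1174 = 0.454338 → 0.454 m (3 s.f., last digit at the 10^-3 place).
Sum: 4749.030338 m; keep the coarser place, 10^1.
Result: 4.75 × 10^3 m.

4.75 × 10^3 m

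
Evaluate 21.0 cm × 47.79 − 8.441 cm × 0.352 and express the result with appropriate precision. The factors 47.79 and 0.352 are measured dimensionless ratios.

1.00 × 10³ cm

21.0 × 47.79 = 1003.59 → 1.00 × 10³ cm (3 s.f., last digit at the 10^1 place).
8.441 × 0.352 = 2.971232 → 2.97 cm (3 s.f., last digit at the 10^-2 place).
Difference: 1000.618768 cm; keep the coarser place, 10^1.
Result: 1.00 × 10³ cm.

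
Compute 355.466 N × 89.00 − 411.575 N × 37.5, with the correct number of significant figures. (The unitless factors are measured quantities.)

1.62 × 10^4 N

355.466 × 89.00 = 31636.474 → 3.164 × 10^4 N (4 s.f., last digit at the 10^1 place).
411.575 × 37.5 = 15434.0625 → 1.54 × 10^4 N (3 s.f., last digit at the 10^2 place).
Difference: 16202.4115 N; keep the coarser place, 10^2.
Result: 1.62 × 10^4 N.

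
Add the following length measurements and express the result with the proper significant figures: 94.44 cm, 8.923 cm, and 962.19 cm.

94.44 cm + 8.923 cm + 962.19 cm = 1065.553 cm.
Addition/subtraction keeps the fewest decimal places: 94.44 → 2 decimal places, 8.923 → 3 decimal places, 962.19 → 2 decimal places; limit is 2.
Rounded to 2 decimal places: 1065.55 cm.

1065.55 cm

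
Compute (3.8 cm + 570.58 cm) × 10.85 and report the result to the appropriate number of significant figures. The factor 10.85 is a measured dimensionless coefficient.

6232 cm

3.8 cm + 570.58 cm = 574.38 cm; the sum is limited to 1 decimal place (4 s.f.).
Carrying full precision, 574.38 × 10.85 = 6232.023 cm; 10.85 has 4 s.f., so the result keeps min(4, 4) = 4 s.f.
Rounded to 4 significant figures: 6232 cm.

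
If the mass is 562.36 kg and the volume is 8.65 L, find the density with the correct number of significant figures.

65.0 kg/L

density = 562.36 kg ÷ 8.65 L = 65.012716763… kg/L.
562.36 has 5 significant figures; 8.65 has 3.
Division/multiplication keeps the fewest: 3 significant figures.
Rounded: 65.0 kg/L.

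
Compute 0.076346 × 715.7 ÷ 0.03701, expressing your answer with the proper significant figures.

1476

0.076346 × 715.7 ÷ 0.03701 = 1476.38022697…
Multiplication/division keeps the fewest significant figures: 0.076346 → 5 s.f., 715.7 → 4 s.f., 0.03701 → 4 s.f.; limit is 4.
Rounded to 4 significant figures: 1476.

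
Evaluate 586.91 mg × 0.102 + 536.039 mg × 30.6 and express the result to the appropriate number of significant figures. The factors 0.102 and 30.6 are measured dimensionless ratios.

1.65 × 10^4 mg

586.91 × 0.102 = 59.86482 → 59.9 mg (3 s.f., last digit at the 10^-1 place).
536.039 × 30.6 = 16402.7934 → 1.64 × 10^4 mg (3 s.f., last digit at the 10^2 place).
Sum: 16462.65822 mg; keep the coarser place, 10^2.
Result: 1.65 × 10^4 mg.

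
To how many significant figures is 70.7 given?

3

70.7: zeros between nonzero digits are significant.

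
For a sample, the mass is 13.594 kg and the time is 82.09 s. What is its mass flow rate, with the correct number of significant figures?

mass flow rate = 13.594 kg ÷ 82.09 s = 0.165598733098… kg/s.
13.594 has 5 significant figures; 82.09 has 4.
Division/multiplication keeps the fewest: 4 significant figures.
Rounded: 0.1656 kg/s.

0.1656 kg/s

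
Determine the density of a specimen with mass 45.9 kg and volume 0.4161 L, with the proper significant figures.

110. kg/L

density = 45.9 kg ÷ 0.4161 L = 110.310021629… kg/L.
45.9 has 3 significant figures; 0.4161 has 4.
Division/multiplication keeps the fewest: 3 significant figures.
Rounded: 110. kg/L.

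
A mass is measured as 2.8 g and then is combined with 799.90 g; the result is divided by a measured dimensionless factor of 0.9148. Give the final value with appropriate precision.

877.5 g

2.8 g + 799.90 g = 802.70 g; the sum is limited to 1 decimal place (4 s.f.).
Carrying full precision, 802.70 ÷ 0.9148 = 877.459554001… g; 0.9148 has 4 s.f., so the result keeps min(4, 4) = 4 s.f.
Rounded to 4 significant figures: 877.5 g.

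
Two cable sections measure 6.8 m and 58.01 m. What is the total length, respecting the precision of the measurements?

64.8 m

6.8 m + 58.01 m = 64.81 m.
Addition/subtraction keeps the fewest decimal places: 6.8 → 1 decimal place, 58.01 → 2 decimal places; limit is 1.
Rounded to 1 decimal place: 64.8 m.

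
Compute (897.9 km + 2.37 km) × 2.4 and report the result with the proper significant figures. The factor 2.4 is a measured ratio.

897.9 km + 2.37 km = 900.27 km; the sum is limited to 1 decimal place (4 s.f.).
Carrying full precision, 900.27 × 2.4 = 2160.648 km; 2.4 has 2 s.f., so the result keeps min(4, 2) = 2 s.f.
Rounded to 2 significant figures: 2.2 × 10^3 km.

2.2 × 10^3 km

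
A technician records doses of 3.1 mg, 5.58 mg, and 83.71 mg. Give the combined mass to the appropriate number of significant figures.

3.1 mg + 5.58 mg + 83.71 mg = 92.39 mg.
Addition/subtraction keeps the fewest decimal places: 3.1 → 1 decimal place, 5.58 → 2 decimal places, 83.71 → 2 decimal places; limit is 1.
Rounded to 1 decimal place: 92.4 mg.

92.4 mg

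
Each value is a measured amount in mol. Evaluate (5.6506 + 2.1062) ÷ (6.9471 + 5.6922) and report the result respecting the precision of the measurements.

5.6506 + 2.1062 = 7.7568, limited to 4 d.p. → 5 s.f.; 6.9471 + 5.6922 = 12.6393, limited to 4 d.p. → 6 s.f.
Carrying full precision, 7.7568 ÷ 12.6393 = 0.613704872896…; keep min(5, 6) = 5 s.f.
Rounded to 5 significant figures: 0.61370.

0.61370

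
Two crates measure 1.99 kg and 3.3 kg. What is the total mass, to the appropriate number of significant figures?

5.3 kg

1.99 kg + 3.3 kg = 5.29 kg.
Addition/subtraction keeps the fewest decimal places: 1.99 → 2 decimal places, 3.3 → 1 decimal place; limit is 1.
Rounded to 1 decimal place: 5.3 kg.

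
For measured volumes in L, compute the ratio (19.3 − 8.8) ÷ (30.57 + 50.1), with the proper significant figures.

0.130

19.3 − 8.8 = 10.5, limited to 1 d.p. → 3 s.f.; 30.57 + 50.1 = 80.67, limited to 1 d.p. → 3 s.f.
Carrying full precision, 10.5 ÷ 80.67 = 0.130159910747…; keep min(3, 3) = 3 s.f.
Rounded to 3 significant figures: 0.130.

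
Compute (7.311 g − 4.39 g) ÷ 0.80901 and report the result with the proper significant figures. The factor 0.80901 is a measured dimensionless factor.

3.61 g

7.311 g − 4.39 g = 2.921 g; the difference is limited to 2 decimal places (3 s.f.).
Carrying full precision, 2.921 ÷ 0.80901 = 3.61058577768… g; 0.80901 has 5 s.f., so the result keeps min(3, 5) = 3 s.f.
Rounded to 3 significant figures: 3.61 g.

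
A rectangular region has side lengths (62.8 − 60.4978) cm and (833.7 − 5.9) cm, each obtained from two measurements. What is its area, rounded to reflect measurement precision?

1.9 × 10^3 cm²

62.8 − 60.4978 = 2.3022, limited to 1 d.p. → 2 s.f.; 833.7 − 5.9 = 827.8, limited to 1 d.p. → 4 s.f.
Carrying full precision, 2.3022 × 827.8 = 1905.76116; keep min(2, 4) = 2 s.f.
Rounded to 2 significant figures: 1.9 × 10^3 cm².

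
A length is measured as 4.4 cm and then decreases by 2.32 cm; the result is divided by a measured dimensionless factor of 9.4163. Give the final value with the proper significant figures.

0.22 cm

4.4 cm − 2.32 cm = 2.08 cm; the difference is limited to 1 decimal place (2 s.f.).
Carrying full precision, 2.08 ÷ 9.4163 = 0.220893556917… cm; 9.4163 has 5 s.f., so the result keeps min(2, 5) = 2 s.f.
Rounded to 2 significant figures: 0.22 cm.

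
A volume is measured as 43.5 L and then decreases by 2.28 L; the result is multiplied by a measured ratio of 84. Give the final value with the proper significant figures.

43.5 L − 2.28 L = 41.22 L; the difference is limited to 1 decimal place (3 s.f.).
Carrying full precision, 41.22 × 84 = 3462.48 L; 84 has 2 s.f., so the result keeps min(3, 2) = 2 s.f.
Rounded to 2 significant figures: 3.5 × 10^3 L.

3.5 × 10^3 L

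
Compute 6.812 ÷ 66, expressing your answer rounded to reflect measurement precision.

6.812 ÷ 66 = 0.103212121212…
Multiplication/division keeps the fewest significant figures: 6.812 → 4 s.f., 66 → 2 s.f.; limit is 2.
Rounded to 2 significant figures: 1.0 × 10^-1.

1.0 × 10^-1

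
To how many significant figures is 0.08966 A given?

4

0.08966: leading zeros are not significant.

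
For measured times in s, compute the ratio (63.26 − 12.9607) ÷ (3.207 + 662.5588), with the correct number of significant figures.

0.07555

63.26 − 12.9607 = 50.2993, limited to 2 d.p. → 4 s.f.; 3.207 + 662.5588 = 665.7658, limited to 3 d.p. → 6 s.f.
Carrying full precision, 50.2993 ÷ 665.7658 = 0.0755510421232…; keep min(4, 6) = 4 s.f.
Rounded to 4 significant figures: 0.07555.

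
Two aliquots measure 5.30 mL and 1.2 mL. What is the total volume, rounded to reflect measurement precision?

6.5 mL

5.30 mL + 1.2 mL = 6.50 mL.
Addition/subtraction keeps the fewest decimal places: 5.30 → 2 decimal places, 1.2 → 1 decimal place; limit is 1.
Rounded to 1 decimal place: 6.5 mL.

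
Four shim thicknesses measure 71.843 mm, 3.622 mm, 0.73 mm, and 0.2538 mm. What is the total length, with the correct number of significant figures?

76.45 mm

71.843 mm + 3.622 mm + 0.73 mm + 0.2538 mm = 76.4488 mm.
Addition/subtraction keeps the fewest decimal places: 71.843 → 3 decimal places, 3.622 → 3 decimal places, 0.73 → 2 decimal places, 0.2538 → 4 decimal places; limit is 2.
Rounded to 2 decimal places: 76.45 mm.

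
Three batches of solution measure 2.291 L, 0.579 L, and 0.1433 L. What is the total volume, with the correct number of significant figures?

2.291 L + 0.579 L + 0.1433 L = 3.0133 L.
Addition/subtraction keeps the fewest decimal places: 2.291 → 3 decimal places, 0.579 → 3 decimal places, 0.1433 → 4 decimal places; limit is 3.
Rounded to 3 decimal places: 3.013 L.

3.013 L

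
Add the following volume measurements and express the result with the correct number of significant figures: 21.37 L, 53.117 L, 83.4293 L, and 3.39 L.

21.37 L + 53.117 L + 83.4293 L + 3.39 L = 161.3063 L.
Addition/subtraction keeps the fewest decimal places: 21.37 → 2 decimal places, 53.117 → 3 decimal places, 83.4293 → 4 decimal places, 3.39 → 2 decimal places; limit is 2.
Rounded to 2 decimal places: 161.31 L.

161.31 L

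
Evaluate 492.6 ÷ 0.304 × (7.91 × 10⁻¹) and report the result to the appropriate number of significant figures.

1.28 × 10³

492.6 ÷ 0.304 × (7.91 × 10⁻¹) = 1281.73223684…
Multiplication/division keeps the fewest significant figures: 492.6 → 4 s.f., 0.304 → 3 s.f., 7.91 × 10⁻¹ → 3 s.f.; limit is 3.
Rounded to 3 significant figures: 1.28 × 10³.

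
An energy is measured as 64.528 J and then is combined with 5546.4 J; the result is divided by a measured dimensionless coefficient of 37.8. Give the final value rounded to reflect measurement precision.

148 J

64.528 J + 5546.4 J = 5610.928 J; the sum is limited to 1 decimal place (5 s.f.).
Carrying full precision, 5610.928 ÷ 37.8 = 148.437248677… J; 37.8 has 3 s.f., so the result keeps min(5, 3) = 3 s.f.
Rounded to 3 significant figures: 148 J.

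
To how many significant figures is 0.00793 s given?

3

0.00793: leading zeros are not significant.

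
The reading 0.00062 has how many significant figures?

0.00062: leading zeros are not significant.

2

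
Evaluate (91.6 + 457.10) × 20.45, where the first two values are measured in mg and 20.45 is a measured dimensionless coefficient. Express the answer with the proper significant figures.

91.6 mg + 457.10 mg = 548.70 mg; the sum is limited to 1 decimal place (4 s.f.).
Carrying full precision, 548.70 × 20.45 = 11220.915 mg; 20.45 has 4 s.f., so the result keeps min(4, 4) = 4 s.f.
Rounded to 4 significant figures: 1.122 × 10⁴ mg.

1.122 × 10⁴ mg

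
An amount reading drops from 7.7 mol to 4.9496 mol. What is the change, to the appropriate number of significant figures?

2.8 mol

7.7 mol − 4.9496 mol = 2.7504 mol.
Addition/subtraction keeps the fewest decimal places: 7.7 → 1 decimal place, 4.9496 → 4 decimal places; limit is 1.
Rounded to 1 decimal place: 2.8 mol.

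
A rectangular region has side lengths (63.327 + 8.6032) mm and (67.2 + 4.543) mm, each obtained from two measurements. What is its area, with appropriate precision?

5.16 × 10³ mm²

63.327 + 8.6032 = 71.9302, limited to 3 d.p. → 5 s.f.; 67.2 + 4.543 = 71.743, limited to 1 d.p. → 3 s.f.
Carrying full precision, 71.9302 × 71.743 = 5160.4883386; keep min(5, 3) = 3 s.f.
Rounded to 3 significant figures: 5.16 × 10³ mm².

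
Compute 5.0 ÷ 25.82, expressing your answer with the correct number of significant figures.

0.19

5.0 ÷ 25.82 = 0.193648334624…
Multiplication/division keeps the fewest significant figures: 5.0 → 2 s.f., 25.82 → 4 s.f.; limit is 2.
Rounded to 2 significant figures: 0.19.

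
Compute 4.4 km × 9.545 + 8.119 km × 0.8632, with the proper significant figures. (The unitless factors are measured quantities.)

4.4 × 9.545 = 41.998 → 42 km (2 s.f., last digit at the 10^0 place).
8.119 × 0.8632 = 7.0083208 → 7.008 km (4 s.f., last digit at the 10^-3 place).
Sum: 49.0063208 km; keep the coarser place, 10^0.
Result: 49 km.

49 km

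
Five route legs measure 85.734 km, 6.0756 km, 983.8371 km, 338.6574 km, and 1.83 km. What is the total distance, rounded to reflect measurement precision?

1416.13 km

85.734 km + 6.0756 km + 983.8371 km + 338.6574 km + 1.83 km = 1416.1341 km.
Addition/subtraction keeps the fewest decimal places: 85.734 → 3 decimal places, 6.0756 → 4 decimal places, 983.8371 → 4 decimal places, 338.6574 → 4 decimal places, 1.83 → 2 decimal places; limit is 2.
Rounded to 2 decimal places: 1416.13 km.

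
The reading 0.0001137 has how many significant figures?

4

0.0001137: leading zeros are not significant.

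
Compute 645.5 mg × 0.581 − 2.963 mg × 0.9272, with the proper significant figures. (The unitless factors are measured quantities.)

372 mg

645.5 × 0.581 = 375.0355 → 3.75 × 10^2 mg (3 s.f., last digit at the 10^0 place).
2.963 × 0.9272 = 2.7472936 → 2.747 mg (4 s.f., last digit at the 10^-3 place).
Difference: 372.2882064 mg; keep the coarser place, 10^0.
Result: 372 mg.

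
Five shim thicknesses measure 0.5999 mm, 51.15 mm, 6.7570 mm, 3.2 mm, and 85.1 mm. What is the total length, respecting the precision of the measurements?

0.5999 mm + 51.15 mm + 6.7570 mm + 3.2 mm + 85.1 mm = 146.8069 mm.
Addition/subtraction keeps the fewest decimal places: 0.5999 → 4 decimal places, 51.15 → 2 decimal places, 6.7570 → 4 decimal places, 3.2 → 1 decimal place, 85.1 → 1 decimal place; limit is 1.
Rounded to 1 decimal place: 146.8 mm.

146.8 mm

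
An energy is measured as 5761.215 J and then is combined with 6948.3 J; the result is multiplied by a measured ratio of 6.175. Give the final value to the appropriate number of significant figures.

7.848 × 10^4 J

5761.215 J + 6948.3 J = 12709.515 J; the sum is limited to 1 decimal place (6 s.f.).
Carrying full precision, 12709.515 × 6.175 = 78481.255125 J; 6.175 has 4 s.f., so the result keeps min(6, 4) = 4 s.f.
Rounded to 4 significant figures: 7.848 × 10^4 J.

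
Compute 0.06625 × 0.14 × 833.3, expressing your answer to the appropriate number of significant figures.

0.06625 × 0.14 × 833.3 = 7.7288575
Multiplication/division keeps the fewest significant figures: 0.06625 → 4 s.f., 0.14 → 2 s.f., 833.3 → 4 s.f.; limit is 2.
Rounded to 2 significant figures: 7.7.

7.7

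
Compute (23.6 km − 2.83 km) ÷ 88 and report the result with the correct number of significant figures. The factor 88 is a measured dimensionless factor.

0.24 km

23.6 km − 2.83 km = 20.77 km; the difference is limited to 1 decimal place (3 s.f.).
Carrying full precision, 20.77 ÷ 88 = 0.236022727273… km; 88 has 2 s.f., so the result keeps min(3, 2) = 2 s.f.
Rounded to 2 significant figures: 0.24 km.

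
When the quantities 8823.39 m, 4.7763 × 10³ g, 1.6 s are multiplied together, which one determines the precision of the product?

1.6 s

8823.39 m → 6 s.f.; 4.7763 × 10³ g → 5 s.f.; 1.6 s → 2 s.f.
The fewest is 2 significant figures, from 1.6 s.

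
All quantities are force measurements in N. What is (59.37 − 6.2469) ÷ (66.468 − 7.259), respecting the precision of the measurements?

0.8972

59.37 − 6.2469 = 53.1231, limited to 2 d.p. → 4 s.f.; 66.468 − 7.259 = 59.209, limited to 3 d.p. → 5 s.f.
Carrying full precision, 53.1231 ÷ 59.209 = 0.897213261497…; keep min(4, 5) = 4 s.f.
Rounded to 4 significant figures: 0.8972.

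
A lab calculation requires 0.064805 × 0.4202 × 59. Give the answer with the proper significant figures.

0.064805 × 0.4202 × 59 = 1.606632599
Multiplication/division keeps the fewest significant figures: 0.064805 → 5 s.f., 0.4202 → 4 s.f., 59 → 2 s.f.; limit is 2.
Rounded to 2 significant figures: 1.6.

1.6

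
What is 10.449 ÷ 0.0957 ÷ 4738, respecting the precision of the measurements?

10.449 ÷ 0.0957 ÷ 4738 = 0.023044523634…
Multiplication/division keeps the fewest significant figures: 10.449 → 5 s.f., 0.0957 → 3 s.f., 4738 → 4 s.f.; limit is 3.
Rounded to 3 significant figures: 0.0230.

0.0230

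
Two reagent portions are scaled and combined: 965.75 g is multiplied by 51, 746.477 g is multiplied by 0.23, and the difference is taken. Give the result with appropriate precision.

965.75 × 51 = 49253.25 → 4.9 × 10^4 g (2 s.f., last digit at the 10^3 place).
746.477 × 0.23 = 171.68971 → 1.7 × 10^2 g (2 s.f., last digit at the 10^1 place).
Difference: 49081.56029 g; keep the coarser place, 10^3.
Result: 4.9 × 10^4 g.

4.9 × 10^4 g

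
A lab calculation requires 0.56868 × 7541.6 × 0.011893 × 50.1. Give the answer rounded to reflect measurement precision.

2.56 × 10³

0.56868 × 7541.6 × 0.011893 × 50.1 = 2555.41002118…
Multiplication/division keeps the fewest significant figures: 0.56868 → 5 s.f., 7541.6 → 5 s.f., 0.011893 → 5 s.f., 50.1 → 3 s.f.; limit is 3.
Rounded to 3 significant figures: 2.56 × 10³.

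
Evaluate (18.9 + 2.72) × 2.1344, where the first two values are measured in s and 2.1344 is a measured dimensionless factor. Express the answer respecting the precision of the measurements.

18.9 s + 2.72 s = 21.62 s; the sum is limited to 1 decimal place (3 s.f.).
Carrying full precision, 21.62 × 2.1344 = 46.145728 s; 2.1344 has 5 s.f., so the result keeps min(3, 5) = 3 s.f.
Rounded to 3 significant figures: 46.1 s.

46.1 s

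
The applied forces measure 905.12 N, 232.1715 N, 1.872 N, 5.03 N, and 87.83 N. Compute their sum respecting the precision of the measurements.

905.12 N + 232.1715 N + 1.872 N + 5.03 N + 87.83 N = 1232.0235 N.
Addition/subtraction keeps the fewest decimal places: 905.12 → 2 decimal places, 232.1715 → 4 decimal places, 1.872 → 3 decimal places, 5.03 → 2 decimal places, 87.83 → 2 decimal places; limit is 2.
Rounded to 2 decimal places: 1232.02 N.

1232.02 N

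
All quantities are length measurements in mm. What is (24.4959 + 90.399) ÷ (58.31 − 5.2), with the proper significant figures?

24.4959 + 90.399 = 114.8949, limited to 3 d.p. → 6 s.f.; 58.31 − 5.2 = 53.11, limited to 1 d.p. → 3 s.f.
Carrying full precision, 114.8949 ÷ 53.11 = 2.16333835436…; keep min(6, 3) = 3 s.f.
Rounded to 3 significant figures: 2.16.

2.16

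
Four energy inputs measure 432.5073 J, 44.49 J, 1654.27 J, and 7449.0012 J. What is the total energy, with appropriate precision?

432.5073 J + 44.49 J + 1654.27 J + 7449.0012 J = 9580.2685 J.
Addition/subtraction keeps the fewest decimal places: 432.5073 → 4 decimal places, 44.49 → 2 decimal places, 1654.27 → 2 decimal places, 7449.0012 → 4 decimal places; limit is 2.
Rounded to 2 decimal places: 9580.27 J.

9580.27 J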